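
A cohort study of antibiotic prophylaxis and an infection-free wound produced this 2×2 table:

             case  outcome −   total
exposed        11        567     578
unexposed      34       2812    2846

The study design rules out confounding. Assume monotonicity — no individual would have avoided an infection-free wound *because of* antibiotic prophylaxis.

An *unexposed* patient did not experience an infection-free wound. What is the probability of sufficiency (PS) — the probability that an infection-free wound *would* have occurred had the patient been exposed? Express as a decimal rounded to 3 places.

p₁ = P(outcome | exposed) = 11/578 = 0.019031
p₀ = P(outcome | unexposed) = 34/2846 = 0.011947
Under exogeneity and monotonicity, PS = (p₁ − p₀)/(1 − p₀).
PS = (0.019031 − 0.011947) / 0.98805 ≈ 0.0072

PS ≈ 0.007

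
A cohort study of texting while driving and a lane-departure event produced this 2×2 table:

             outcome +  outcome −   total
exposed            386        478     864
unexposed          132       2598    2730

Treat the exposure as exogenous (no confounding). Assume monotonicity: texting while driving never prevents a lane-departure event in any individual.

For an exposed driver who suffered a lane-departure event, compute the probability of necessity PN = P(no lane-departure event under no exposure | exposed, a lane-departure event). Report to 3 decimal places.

PN ≈ 0.892

p₁ = P(outcome | exposed) = 386/864 = 0.44676
p₀ = P(outcome | unexposed) = 132/2730 = 0.048352
Under exogeneity and monotonicity, PN = (p₁ − p₀)/p₁.
PN = (0.44676 − 0.048352) / 0.44676 ≈ 0.8918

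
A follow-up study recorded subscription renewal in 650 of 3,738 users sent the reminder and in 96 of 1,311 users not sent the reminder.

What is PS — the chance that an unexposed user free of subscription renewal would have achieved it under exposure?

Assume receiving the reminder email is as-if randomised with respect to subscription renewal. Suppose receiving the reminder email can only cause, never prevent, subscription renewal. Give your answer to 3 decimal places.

p₁ = P(outcome | exposed) = 650/3738 = 0.17389
p₀ = P(outcome | unexposed) = 96/1311 = 0.073227
Under exogeneity and monotonicity, PS = (p₁ − p₀) / (1 − p₀).
PS = (0.17389 − 0.073227) / (1 − 0.073227) = 0.10066 / 0.92677 ≈ 0.1086

PS ≈ 0.109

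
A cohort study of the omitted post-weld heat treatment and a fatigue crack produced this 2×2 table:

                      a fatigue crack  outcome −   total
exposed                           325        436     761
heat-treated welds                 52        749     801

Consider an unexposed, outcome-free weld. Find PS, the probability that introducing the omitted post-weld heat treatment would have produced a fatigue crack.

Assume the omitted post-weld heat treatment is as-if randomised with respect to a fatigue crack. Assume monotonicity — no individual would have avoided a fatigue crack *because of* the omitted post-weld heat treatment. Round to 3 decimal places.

p₁ = P(outcome | exposed) = 325/761 = 0.42707
p₀ = P(outcome | unexposed) = 52/801 = 0.064919
Under exogeneity and monotonicity, PS = (p₁ − p₀)/(1 − p₀).
PS = (0.42707 − 0.064919) / 0.93508 ≈ 0.3873

PS ≈ 0.387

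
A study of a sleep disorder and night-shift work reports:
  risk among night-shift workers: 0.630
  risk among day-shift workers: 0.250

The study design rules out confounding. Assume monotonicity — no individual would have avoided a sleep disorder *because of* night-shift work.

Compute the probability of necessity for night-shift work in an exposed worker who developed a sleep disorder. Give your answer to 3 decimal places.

PN ≈ 0.603

Let p₁ = 0.63, p₀ = 0.25.
Under exogeneity and monotonicity, PN = (p₁ − p₀) / p₁.
PN = (0.63 − 0.25) / 0.63 = 0.38 / 0.63 ≈ 0.6032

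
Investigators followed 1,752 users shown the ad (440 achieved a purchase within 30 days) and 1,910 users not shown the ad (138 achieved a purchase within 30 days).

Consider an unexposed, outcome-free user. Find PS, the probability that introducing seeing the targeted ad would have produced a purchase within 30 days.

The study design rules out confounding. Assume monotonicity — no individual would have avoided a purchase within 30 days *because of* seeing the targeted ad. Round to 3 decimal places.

PS ≈ 0.193

p₁ = P(outcome | exposed) = 440/1752 = 0.25114
p₀ = P(outcome | unexposed) = 138/1910 = 0.072251
Under exogeneity and monotonicity, PS = (p₁ − p₀) / (1 − p₀).
PS = (0.25114 − 0.072251) / (1 − 0.072251) = 0.17889 / 0.92775 ≈ 0.1928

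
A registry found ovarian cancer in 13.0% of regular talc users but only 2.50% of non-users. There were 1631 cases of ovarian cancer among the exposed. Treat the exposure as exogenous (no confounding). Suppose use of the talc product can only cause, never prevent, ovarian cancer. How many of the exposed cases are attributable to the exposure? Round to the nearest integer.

p₁ = 0.13, p₀ = 0.025.
PN = (p₁ − p₀)/p₁ = (0.13 − 0.025) / 0.13 ≈ 0.80769.
Attributable cases ≈ PN × (exposed cases) = 0.80769 × 1631 ≈ 1317.35.

about 1317 cases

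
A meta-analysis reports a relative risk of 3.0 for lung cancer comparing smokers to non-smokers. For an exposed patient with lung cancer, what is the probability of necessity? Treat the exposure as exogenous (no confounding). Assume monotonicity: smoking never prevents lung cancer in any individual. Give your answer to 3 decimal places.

Under exogeneity and monotonicity, PN = (RR − 1) / RR = 1 − 1/RR.
PN = (3.0 − 1) / 3.0 = 2 / 3.0 ≈ 0.6667

PN ≈ 0.667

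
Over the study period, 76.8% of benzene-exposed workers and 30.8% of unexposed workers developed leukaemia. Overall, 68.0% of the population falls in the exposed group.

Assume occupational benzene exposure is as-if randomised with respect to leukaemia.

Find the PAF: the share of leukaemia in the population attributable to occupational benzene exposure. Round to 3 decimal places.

PAF ≈ 0.504

p₁ = 0.768, p₀ = 0.308.
Overall risk P(Y=1) = π·p₁ + (1−π)·p₀ = 0.68×0.768 + 0.32×0.308 = 0.6208.
Under exogeneity, PAF = [P(Y=1) − p₀] / P(Y=1).
PAF = (0.6208 − 0.308) / 0.6208 ≈ 0.5039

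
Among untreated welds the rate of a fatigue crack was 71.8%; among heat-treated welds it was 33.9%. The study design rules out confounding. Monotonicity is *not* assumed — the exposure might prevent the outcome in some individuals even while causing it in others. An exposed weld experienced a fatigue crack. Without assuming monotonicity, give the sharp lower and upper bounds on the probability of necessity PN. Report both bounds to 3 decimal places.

0.528 ≤ PN ≤ 0.921

p₁ = 0.718, p₀ = 0.339.
Under exogeneity alone the bounds on PN are max{0,(p₁−p₀)/p₁} ≤ PN ≤ min{1,(1−p₀)/p₁}.
  lower = (p₁ − p₀)/p₁ = 0.379 / 0.718 ≈ 0.5279
  upper = min{1, (1 − p₀)/p₁} = 0.661 / 0.718 ≈ 0.9206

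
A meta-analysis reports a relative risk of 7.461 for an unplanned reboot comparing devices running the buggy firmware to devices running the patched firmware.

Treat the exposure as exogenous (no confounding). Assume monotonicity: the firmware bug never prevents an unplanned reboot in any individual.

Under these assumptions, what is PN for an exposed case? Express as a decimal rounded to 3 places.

PN ≈ 0.866

Under exogeneity and monotonicity, PN = (RR − 1) / RR = 1 − 1/RR.
PN = (7.461 − 1) / 7.461 = 6.461 / 7.461 ≈ 0.8660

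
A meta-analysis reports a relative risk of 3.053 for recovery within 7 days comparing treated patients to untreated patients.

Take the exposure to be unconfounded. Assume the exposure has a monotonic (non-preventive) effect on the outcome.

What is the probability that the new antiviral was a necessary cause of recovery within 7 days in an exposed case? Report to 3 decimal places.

PN ≈ 0.672

Under exogeneity and monotonicity, PN = (RR − 1) / RR = 1 − 1/RR.
PN = (3.053 − 1) / 3.053 = 2.053 / 3.053 ≈ 0.6725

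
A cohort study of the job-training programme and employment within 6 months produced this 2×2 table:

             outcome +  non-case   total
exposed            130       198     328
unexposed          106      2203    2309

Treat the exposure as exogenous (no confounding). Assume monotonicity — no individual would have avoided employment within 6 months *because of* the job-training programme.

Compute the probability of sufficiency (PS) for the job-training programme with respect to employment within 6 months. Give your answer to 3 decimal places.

p₁ = P(outcome | exposed) = 130/328 = 0.39634
p₀ = P(outcome | unexposed) = 106/2309 = 0.045907
Under exogeneity and monotonicity, PS = (p₁ − p₀) / (1 − p₀).
PS = (0.39634 − 0.045907) / (1 − 0.045907) = 0.35043 / 0.95409 ≈ 0.3673

PS ≈ 0.367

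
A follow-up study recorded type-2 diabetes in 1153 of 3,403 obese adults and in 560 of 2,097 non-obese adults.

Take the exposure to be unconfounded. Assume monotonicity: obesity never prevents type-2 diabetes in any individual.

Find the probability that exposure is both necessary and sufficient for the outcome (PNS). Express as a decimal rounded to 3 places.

p₁ = P(outcome | exposed) = 1153/3403 = 0.33882
p₀ = P(outcome | unexposed) = 560/2097 = 0.26705
Under exogeneity and monotonicity, PNS = p₁ − p₀.
PNS = 0.33882 − 0.26705 = 0.071771

PNS ≈ 0.072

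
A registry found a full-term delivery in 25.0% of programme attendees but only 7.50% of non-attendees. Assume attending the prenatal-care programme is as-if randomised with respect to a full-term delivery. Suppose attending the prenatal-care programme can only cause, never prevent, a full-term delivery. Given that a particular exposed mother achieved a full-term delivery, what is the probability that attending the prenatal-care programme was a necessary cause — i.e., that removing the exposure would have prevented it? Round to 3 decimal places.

PN ≈ 0.700

p₁ = 0.25, p₀ = 0.075.
Under exogeneity and monotonicity, PN = (p₁ − p₀) / p₁.
PN = (0.25 − 0.075) / 0.25 = 0.175 / 0.25 ≈ 0.7000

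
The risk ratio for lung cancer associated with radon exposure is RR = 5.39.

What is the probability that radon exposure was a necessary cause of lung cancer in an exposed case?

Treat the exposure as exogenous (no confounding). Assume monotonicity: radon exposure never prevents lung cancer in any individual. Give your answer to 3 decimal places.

Under exogeneity and monotonicity, PN = (RR − 1) / RR = 1 − 1/RR.
PN = (5.39 − 1) / 5.39 = 4.39 / 5.39 ≈ 0.8145

PN ≈ 0.814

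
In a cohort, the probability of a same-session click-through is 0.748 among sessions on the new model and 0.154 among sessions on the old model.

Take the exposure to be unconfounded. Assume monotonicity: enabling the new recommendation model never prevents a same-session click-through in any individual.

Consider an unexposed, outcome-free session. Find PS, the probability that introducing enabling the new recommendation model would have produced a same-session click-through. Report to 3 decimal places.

PS ≈ 0.702

Let p₁ = 0.748, p₀ = 0.154.
Under exogeneity and monotonicity, PS = (p₁ − p₀) / (1 − p₀).
PS = (0.748 − 0.154) / (1 − 0.154) = 0.594 / 0.846 ≈ 0.7021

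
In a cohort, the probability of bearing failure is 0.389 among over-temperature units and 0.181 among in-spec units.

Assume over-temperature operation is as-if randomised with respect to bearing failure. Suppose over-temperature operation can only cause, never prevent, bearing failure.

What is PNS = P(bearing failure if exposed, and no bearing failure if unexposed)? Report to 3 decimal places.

PNS ≈ 0.208

Let p₁ = 0.389, p₀ = 0.181.
Under exogeneity and monotonicity, PNS = p₁ − p₀.
PNS = 0.389 − 0.181 = 0.208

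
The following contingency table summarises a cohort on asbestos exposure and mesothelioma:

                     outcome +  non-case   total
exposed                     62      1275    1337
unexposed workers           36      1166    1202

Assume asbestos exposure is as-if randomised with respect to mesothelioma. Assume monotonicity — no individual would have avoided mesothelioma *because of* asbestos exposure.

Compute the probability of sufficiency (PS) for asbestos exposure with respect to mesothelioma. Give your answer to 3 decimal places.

PS ≈ 0.017

p₁ = P(outcome | exposed) = 62/1337 = 0.046372
p₀ = P(outcome | unexposed) = 36/1202 = 0.02995
Under exogeneity and monotonicity, PS = (p₁ − p₀)/(1 − p₀).
PS = (0.046372 − 0.02995) / 0.97005 ≈ 0.0169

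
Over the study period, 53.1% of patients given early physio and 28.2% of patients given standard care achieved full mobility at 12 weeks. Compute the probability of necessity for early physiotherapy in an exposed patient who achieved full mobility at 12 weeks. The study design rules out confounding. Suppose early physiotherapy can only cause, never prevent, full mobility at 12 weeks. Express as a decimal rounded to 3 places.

PN ≈ 0.469

p₁ = 0.531, p₀ = 0.282.
Under exogeneity and monotonicity, PN = (p₁ − p₀) / p₁.
PN = (0.531 − 0.282) / 0.531 = 0.249 / 0.531 ≈ 0.4689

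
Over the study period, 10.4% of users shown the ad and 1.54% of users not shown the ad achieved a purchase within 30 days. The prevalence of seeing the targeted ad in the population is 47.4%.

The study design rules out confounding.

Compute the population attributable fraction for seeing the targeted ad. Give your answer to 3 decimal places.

p₁ = 0.104, p₀ = 0.0154.
Overall risk P(Y=1) = π·p₁ + (1−π)·p₀ = 0.474×0.104 + 0.526×0.0154 = 0.057396.
Under exogeneity, PAF = [P(Y=1) − p₀] / P(Y=1).
PAF = (0.057396 − 0.0154) / 0.057396 ≈ 0.7317

PAF ≈ 0.732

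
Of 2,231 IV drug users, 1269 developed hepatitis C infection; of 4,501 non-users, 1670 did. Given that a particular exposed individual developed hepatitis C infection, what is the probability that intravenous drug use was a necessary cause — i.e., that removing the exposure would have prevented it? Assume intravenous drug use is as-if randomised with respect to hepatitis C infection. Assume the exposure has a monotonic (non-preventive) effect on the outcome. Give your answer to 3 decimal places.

p₁ = P(outcome | exposed) = 1269/2231 = 0.5688
p₀ = P(outcome | unexposed) = 1670/4501 = 0.37103
Under exogeneity and monotonicity, PN = (p₁ − p₀) / p₁.
PN = (0.5688 − 0.37103) / 0.5688 = 0.19777 / 0.5688 ≈ 0.3477

PN ≈ 0.348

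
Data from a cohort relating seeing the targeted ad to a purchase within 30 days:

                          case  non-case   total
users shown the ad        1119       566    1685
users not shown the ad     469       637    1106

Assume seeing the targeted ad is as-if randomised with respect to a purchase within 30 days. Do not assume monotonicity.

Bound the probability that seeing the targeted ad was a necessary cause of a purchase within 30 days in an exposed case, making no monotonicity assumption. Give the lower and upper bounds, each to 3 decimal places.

p₁ = P(outcome | exposed) = 1119/1685 = 0.66409
p₀ = P(outcome | unexposed) = 469/1106 = 0.42405
Under exogeneity alone the bounds on PN are max{0,(p₁−p₀)/p₁} ≤ PN ≤ min{1,(1−p₀)/p₁}.
  lower = (p₁ − p₀)/p₁ = 0.24004 / 0.66409 ≈ 0.3615
  upper = min{1, (1 − p₀)/p₁} = 0.57595 / 0.66409 ≈ 0.8673

0.361 ≤ PN ≤ 0.867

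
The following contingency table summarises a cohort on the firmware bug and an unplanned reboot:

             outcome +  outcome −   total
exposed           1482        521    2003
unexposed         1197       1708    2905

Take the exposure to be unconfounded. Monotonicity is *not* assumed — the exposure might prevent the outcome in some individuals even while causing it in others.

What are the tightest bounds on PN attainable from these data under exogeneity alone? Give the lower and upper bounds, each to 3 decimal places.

p₁ = P(outcome | exposed) = 1482/2003 = 0.73989
p₀ = P(outcome | unexposed) = 1197/2905 = 0.41205
Under exogeneity alone the bounds on PN are max{0,(p₁−p₀)/p₁} ≤ PN ≤ min{1,(1−p₀)/p₁}.
  lower = (p₁ − p₀)/p₁ = 0.32784 / 0.73989 ≈ 0.4431
  upper = min{1, (1 − p₀)/p₁} = 0.58795 / 0.73989 ≈ 0.7946

0.443 ≤ PN ≤ 0.795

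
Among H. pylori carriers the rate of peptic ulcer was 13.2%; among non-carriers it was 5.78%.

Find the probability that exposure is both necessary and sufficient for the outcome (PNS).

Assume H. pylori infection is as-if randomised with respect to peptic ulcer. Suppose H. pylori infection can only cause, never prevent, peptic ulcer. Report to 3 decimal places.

p₁ = 0.132, p₀ = 0.0578.
Under exogeneity and monotonicity, PNS = p₁ − p₀.
PNS = 0.132 − 0.0578 = 0.0742

PNS ≈ 0.074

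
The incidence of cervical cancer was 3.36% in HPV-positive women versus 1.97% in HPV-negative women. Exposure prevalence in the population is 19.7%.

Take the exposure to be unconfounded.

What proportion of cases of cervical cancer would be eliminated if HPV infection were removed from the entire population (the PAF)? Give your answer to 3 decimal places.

PAF ≈ 0.122

p₁ = 0.0336, p₀ = 0.0197.
Overall risk P(Y=1) = π·p₁ + (1−π)·p₀ = 0.197×0.0336 + 0.803×0.0197 = 0.022438.
Under exogeneity, PAF = [P(Y=1) − p₀] / P(Y=1).
PAF = (0.022438 − 0.0197) / 0.022438 ≈ 0.1220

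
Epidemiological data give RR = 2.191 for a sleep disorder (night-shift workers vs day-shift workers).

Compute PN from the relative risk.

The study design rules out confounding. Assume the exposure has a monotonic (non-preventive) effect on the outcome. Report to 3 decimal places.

Under exogeneity and monotonicity, PN = (RR − 1) / RR = 1 − 1/RR.
PN = (2.191 − 1) / 2.191 = 1.191 / 2.191 ≈ 0.5436

PN ≈ 0.544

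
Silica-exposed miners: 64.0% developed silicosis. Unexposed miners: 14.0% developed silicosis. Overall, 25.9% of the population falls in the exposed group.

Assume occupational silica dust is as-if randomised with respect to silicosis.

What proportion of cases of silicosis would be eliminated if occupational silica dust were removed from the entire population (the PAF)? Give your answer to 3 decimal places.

PAF ≈ 0.481

p₁ = 0.64, p₀ = 0.14.
Overall risk P(Y=1) = π·p₁ + (1−π)·p₀ = 0.259×0.64 + 0.741×0.14 = 0.2695.
Under exogeneity, PAF = [P(Y=1) − p₀] / P(Y=1).
PAF = (0.2695 − 0.14) / 0.2695 ≈ 0.4805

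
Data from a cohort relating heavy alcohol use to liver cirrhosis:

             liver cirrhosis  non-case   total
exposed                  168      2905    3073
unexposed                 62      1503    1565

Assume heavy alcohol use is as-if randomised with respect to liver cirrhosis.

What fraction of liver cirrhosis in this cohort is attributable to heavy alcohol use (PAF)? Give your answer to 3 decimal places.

p₁ = P(outcome | exposed) = 168/3073 = 0.05467
p₀ = P(outcome | unexposed) = 62/1565 = 0.039617
Exposure prevalence π = 3073/4638 = 0.66257; overall risk P(Y=1) = 0.04959.
Under exogeneity, PAF = [P(Y=1) − p₀]/P(Y=1).
PAF = (0.04959 − 0.039617) / 0.04959 ≈ 0.2011

PAF ≈ 0.201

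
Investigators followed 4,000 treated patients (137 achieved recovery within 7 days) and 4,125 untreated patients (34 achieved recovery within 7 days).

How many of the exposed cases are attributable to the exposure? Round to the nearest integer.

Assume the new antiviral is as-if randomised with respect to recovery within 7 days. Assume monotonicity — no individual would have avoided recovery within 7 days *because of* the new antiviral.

about 104 cases

p₁ = P(outcome | exposed) = 137/4000 = 0.03425
p₀ = P(outcome | unexposed) = 34/4125 = 0.0082424
PN = (p₁ − p₀)/p₁ = (0.03425 − 0.0082424) / 0.03425 ≈ 0.75935.
Attributable cases ≈ PN × (exposed cases) = 0.75935 × 137 ≈ 104.03.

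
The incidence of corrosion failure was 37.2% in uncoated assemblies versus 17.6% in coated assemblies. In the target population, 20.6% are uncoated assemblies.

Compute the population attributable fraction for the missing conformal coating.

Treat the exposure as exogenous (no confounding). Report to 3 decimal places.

PAF ≈ 0.187

p₁ = 0.372, p₀ = 0.176.
Overall risk P(Y=1) = π·p₁ + (1−π)·p₀ = 0.206×0.372 + 0.794×0.176 = 0.21638.
Under exogeneity, PAF = [P(Y=1) − p₀] / P(Y=1).
PAF = (0.21638 − 0.176) / 0.21638 ≈ 0.1866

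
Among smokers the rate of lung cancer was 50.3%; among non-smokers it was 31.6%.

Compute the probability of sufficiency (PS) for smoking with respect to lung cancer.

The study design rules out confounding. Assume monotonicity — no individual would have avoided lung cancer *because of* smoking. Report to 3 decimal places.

PS ≈ 0.273

p₁ = 0.503, p₀ = 0.316.
Under exogeneity and monotonicity, PS = (p₁ − p₀) / (1 − p₀).
PS = (0.503 − 0.316) / (1 − 0.316) = 0.187 / 0.684 ≈ 0.2734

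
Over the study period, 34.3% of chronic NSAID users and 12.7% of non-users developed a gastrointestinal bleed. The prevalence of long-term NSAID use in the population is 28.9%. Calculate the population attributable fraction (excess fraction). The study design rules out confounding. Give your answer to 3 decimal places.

PAF ≈ 0.330

p₁ = 0.343, p₀ = 0.127.
Overall risk P(Y=1) = π·p₁ + (1−π)·p₀ = 0.289×0.343 + 0.711×0.127 = 0.18942.
Under exogeneity, PAF = [P(Y=1) − p₀] / P(Y=1).
PAF = (0.18942 − 0.127) / 0.18942 ≈ 0.3295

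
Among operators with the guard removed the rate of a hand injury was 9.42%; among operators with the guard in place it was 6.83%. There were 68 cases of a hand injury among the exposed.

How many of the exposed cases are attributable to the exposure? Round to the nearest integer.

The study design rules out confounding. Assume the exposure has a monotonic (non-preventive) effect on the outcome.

about 19 cases

p₁ = 0.0942, p₀ = 0.0683.
PN = (p₁ − p₀)/p₁ = (0.0942 − 0.0683) / 0.0942 ≈ 0.27495.
Attributable cases ≈ PN × (exposed cases) = 0.27495 × 68 ≈ 18.70.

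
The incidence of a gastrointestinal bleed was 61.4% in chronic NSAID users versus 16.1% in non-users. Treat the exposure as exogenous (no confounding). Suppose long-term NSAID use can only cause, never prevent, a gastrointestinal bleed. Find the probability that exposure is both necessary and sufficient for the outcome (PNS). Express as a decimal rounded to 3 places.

p₁ = 0.614, p₀ = 0.161.
Under exogeneity and monotonicity, PNS = p₁ − p₀.
PNS = 0.614 − 0.161 = 0.453

PNS ≈ 0.453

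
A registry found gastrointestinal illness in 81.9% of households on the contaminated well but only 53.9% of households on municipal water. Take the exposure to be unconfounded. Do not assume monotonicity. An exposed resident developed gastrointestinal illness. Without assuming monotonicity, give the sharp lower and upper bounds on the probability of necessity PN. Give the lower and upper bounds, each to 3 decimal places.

0.342 ≤ PN ≤ 0.563

p₁ = 0.819, p₀ = 0.539.
Under exogeneity alone the bounds on PN are max{0,(p₁−p₀)/p₁} ≤ PN ≤ min{1,(1−p₀)/p₁}.
  lower = (p₁ − p₀)/p₁ = 0.28 / 0.819 ≈ 0.3419
  upper = min{1, (1 − p₀)/p₁} = 0.461 / 0.819 ≈ 0.5629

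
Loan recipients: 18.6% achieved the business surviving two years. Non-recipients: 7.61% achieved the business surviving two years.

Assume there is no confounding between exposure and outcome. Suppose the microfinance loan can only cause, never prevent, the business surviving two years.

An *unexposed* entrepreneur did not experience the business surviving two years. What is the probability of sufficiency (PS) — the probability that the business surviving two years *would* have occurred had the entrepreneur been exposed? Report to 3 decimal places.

p₁ = 0.186, p₀ = 0.0761.
Under exogeneity and monotonicity, PS = (p₁ − p₀) / (1 − p₀).
PS = (0.186 − 0.0761) / (1 − 0.0761) = 0.1099 / 0.9239 ≈ 0.1190

PS ≈ 0.119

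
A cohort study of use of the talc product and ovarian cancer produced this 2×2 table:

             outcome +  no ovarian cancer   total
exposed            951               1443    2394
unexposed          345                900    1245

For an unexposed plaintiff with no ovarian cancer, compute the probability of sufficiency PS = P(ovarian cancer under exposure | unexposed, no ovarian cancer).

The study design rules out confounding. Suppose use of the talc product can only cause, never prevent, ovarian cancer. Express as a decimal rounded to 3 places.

PS ≈ 0.166

p₁ = P(outcome | exposed) = 951/2394 = 0.39724
p₀ = P(outcome | unexposed) = 345/1245 = 0.27711
Under exogeneity and monotonicity, PS = (p₁ − p₀)/(1 − p₀).
PS = (0.39724 − 0.27711) / 0.72289 ≈ 0.1662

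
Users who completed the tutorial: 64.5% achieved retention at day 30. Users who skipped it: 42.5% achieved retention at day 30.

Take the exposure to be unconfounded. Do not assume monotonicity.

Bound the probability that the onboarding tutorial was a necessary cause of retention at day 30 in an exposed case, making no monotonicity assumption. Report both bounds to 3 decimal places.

0.341 ≤ PN ≤ 0.891

p₁ = 0.645, p₀ = 0.425.
Under exogeneity alone the bounds on PN are max{0,(p₁−p₀)/p₁} ≤ PN ≤ min{1,(1−p₀)/p₁}.
  lower = (p₁ − p₀)/p₁ = 0.22 / 0.645 ≈ 0.3411
  upper = min{1, (1 − p₀)/p₁} = 0.575 / 0.645 ≈ 0.8915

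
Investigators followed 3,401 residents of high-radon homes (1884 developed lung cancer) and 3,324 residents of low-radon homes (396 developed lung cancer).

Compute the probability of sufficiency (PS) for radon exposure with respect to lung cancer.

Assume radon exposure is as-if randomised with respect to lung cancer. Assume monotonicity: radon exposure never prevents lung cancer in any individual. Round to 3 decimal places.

p₁ = P(outcome | exposed) = 1884/3401 = 0.55395
p₀ = P(outcome | unexposed) = 396/3324 = 0.11913
Under exogeneity and monotonicity, PS = (p₁ − p₀) / (1 − p₀).
PS = (0.55395 − 0.11913) / (1 − 0.11913) = 0.43482 / 0.88087 ≈ 0.4936

PS ≈ 0.494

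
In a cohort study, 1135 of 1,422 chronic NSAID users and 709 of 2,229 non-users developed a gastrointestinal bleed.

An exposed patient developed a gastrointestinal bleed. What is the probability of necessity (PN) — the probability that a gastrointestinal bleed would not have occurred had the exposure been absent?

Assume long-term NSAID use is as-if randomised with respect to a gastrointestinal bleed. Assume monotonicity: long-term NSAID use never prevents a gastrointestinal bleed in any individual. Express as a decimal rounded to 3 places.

PN ≈ 0.601

p₁ = P(outcome | exposed) = 1135/1422 = 0.79817
p₀ = P(outcome | unexposed) = 709/2229 = 0.31808
Under exogeneity and monotonicity, PN = (p₁ − p₀) / p₁.
PN = (0.79817 − 0.31808) / 0.79817 = 0.48009 / 0.79817 ≈ 0.6015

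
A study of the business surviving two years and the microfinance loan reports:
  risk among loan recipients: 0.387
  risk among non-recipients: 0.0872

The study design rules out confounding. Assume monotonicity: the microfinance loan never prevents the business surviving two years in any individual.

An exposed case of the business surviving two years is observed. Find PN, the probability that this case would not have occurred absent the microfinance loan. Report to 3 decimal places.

Let p₁ = 0.387, p₀ = 0.0872.
Under exogeneity and monotonicity, PN = (p₁ − p₀) / p₁.
PN = (0.387 − 0.0872) / 0.387 = 0.2998 / 0.387 ≈ 0.7747

PN ≈ 0.775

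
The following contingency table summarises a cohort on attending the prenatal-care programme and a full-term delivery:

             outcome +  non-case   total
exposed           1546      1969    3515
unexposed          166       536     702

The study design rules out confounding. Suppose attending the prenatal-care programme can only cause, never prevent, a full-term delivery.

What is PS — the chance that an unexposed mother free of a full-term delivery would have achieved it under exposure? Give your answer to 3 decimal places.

PS ≈ 0.266

p₁ = P(outcome | exposed) = 1546/3515 = 0.43983
p₀ = P(outcome | unexposed) = 166/702 = 0.23647
Under exogeneity and monotonicity, PS = (p₁ − p₀)/(1 − p₀).
PS = (0.43983 − 0.23647) / 0.76353 ≈ 0.2663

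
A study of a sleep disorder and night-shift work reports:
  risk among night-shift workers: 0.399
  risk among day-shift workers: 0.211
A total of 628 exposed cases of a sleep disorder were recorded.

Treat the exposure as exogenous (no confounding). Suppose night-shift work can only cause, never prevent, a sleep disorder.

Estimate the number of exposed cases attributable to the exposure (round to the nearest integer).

about 296 cases

Let p₁ = 0.399, p₀ = 0.211.
PN = (p₁ − p₀)/p₁ = (0.399 − 0.211) / 0.399 ≈ 0.47118.
Attributable cases ≈ PN × (exposed cases) = 0.47118 × 628 ≈ 295.90.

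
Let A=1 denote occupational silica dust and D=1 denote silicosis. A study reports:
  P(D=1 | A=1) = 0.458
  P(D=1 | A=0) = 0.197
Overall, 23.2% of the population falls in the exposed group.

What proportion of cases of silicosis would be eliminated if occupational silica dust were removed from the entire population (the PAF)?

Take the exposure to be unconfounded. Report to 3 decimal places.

PAF ≈ 0.235

Let p₁ = 0.458, p₀ = 0.197.
Overall risk P(Y=1) = π·p₁ + (1−π)·p₀ = 0.232×0.458 + 0.768×0.197 = 0.25755.
Under exogeneity, PAF = [P(Y=1) − p₀] / P(Y=1).
PAF = (0.25755 − 0.197) / 0.25755 ≈ 0.2351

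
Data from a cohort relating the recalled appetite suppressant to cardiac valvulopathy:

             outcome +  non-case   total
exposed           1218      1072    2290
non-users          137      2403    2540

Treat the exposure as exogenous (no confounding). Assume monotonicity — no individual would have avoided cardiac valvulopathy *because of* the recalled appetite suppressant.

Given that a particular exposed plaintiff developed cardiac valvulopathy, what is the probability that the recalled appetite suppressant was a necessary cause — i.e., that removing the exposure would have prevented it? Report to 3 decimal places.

PN ≈ 0.899

p₁ = P(outcome | exposed) = 1218/2290 = 0.53188
p₀ = P(outcome | unexposed) = 137/2540 = 0.053937
Under exogeneity and monotonicity, PN = (p₁ − p₀) / p₁.
PN = (0.53188 − 0.053937) / 0.53188 = 0.47794 / 0.53188 ≈ 0.8986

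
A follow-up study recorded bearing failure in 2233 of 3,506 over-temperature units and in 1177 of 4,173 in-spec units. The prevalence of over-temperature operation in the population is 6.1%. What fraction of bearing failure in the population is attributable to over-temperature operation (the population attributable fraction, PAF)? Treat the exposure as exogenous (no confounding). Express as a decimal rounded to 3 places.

PAF ≈ 0.071

p₁ = P(outcome | exposed) = 2233/3506 = 0.63691
p₀ = P(outcome | unexposed) = 1177/4173 = 0.28205
Overall risk P(Y=1) = π·p₁ + (1−π)·p₀ = 0.061×0.63691 + 0.939×0.28205 = 0.3037.
Under exogeneity, PAF = [P(Y=1) − p₀] / P(Y=1).
PAF = (0.3037 − 0.28205) / 0.3037 ≈ 0.0713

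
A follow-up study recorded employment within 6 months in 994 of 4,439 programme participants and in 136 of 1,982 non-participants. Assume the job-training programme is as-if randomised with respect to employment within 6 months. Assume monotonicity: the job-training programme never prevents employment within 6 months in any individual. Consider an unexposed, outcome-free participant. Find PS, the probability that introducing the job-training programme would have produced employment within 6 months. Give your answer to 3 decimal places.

PS ≈ 0.167

p₁ = P(outcome | exposed) = 994/4439 = 0.22392
p₀ = P(outcome | unexposed) = 136/1982 = 0.068618
Under exogeneity and monotonicity, PS = (p₁ − p₀) / (1 − p₀).
PS = (0.22392 − 0.068618) / (1 − 0.068618) = 0.15531 / 0.93138 ≈ 0.1667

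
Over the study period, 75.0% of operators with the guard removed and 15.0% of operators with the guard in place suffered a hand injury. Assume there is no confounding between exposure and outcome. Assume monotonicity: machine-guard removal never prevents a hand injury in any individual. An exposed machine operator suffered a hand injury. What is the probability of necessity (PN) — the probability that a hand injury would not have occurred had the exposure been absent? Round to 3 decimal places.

PN ≈ 0.800

p₁ = 0.75, p₀ = 0.15.
Under exogeneity and monotonicity, PN = (p₁ − p₀) / p₁.
PN = (0.75 − 0.15) / 0.75 = 0.6 / 0.75 ≈ 0.8000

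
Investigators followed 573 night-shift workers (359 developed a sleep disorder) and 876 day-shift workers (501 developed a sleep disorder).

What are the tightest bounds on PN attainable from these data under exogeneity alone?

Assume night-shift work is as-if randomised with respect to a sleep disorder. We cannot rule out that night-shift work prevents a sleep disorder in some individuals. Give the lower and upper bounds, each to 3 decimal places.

0.087 ≤ PN ≤ 0.683

p₁ = P(outcome | exposed) = 359/573 = 0.62653
p₀ = P(outcome | unexposed) = 501/876 = 0.57192
Under exogeneity alone the bounds on PN are max{0,(p₁−p₀)/p₁} ≤ PN ≤ min{1,(1−p₀)/p₁}.
  lower = (p₁ − p₀)/p₁ = 0.054609 / 0.62653 ≈ 0.0872
  upper = min{1, (1 − p₀)/p₁} = 0.42808 / 0.62653 ≈ 0.6833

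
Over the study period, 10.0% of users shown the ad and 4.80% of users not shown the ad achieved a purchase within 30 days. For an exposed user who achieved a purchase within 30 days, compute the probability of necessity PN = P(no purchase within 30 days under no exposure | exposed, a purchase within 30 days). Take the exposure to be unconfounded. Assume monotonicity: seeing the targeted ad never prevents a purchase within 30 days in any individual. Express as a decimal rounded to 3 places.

p₁ = 0.1, p₀ = 0.048.
Under exogeneity and monotonicity, PN = (p₁ − p₀) / p₁.
PN = (0.1 − 0.048) / 0.1 = 0.052 / 0.1 ≈ 0.5200

PN ≈ 0.520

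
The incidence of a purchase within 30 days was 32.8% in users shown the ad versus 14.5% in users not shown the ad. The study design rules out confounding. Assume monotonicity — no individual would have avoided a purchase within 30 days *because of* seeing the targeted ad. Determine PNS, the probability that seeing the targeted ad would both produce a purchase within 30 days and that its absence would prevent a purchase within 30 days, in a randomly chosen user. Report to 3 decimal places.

PNS ≈ 0.183

p₁ = 0.328, p₀ = 0.145.
Under exogeneity and monotonicity, PNS = p₁ − p₀.
PNS = 0.328 − 0.145 = 0.183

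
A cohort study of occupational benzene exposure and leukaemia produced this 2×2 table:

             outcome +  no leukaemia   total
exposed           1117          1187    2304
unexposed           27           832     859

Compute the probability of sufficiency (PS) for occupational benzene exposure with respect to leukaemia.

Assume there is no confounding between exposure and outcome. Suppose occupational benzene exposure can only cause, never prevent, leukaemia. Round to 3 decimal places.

p₁ = P(outcome | exposed) = 1117/2304 = 0.48481
p₀ = P(outcome | unexposed) = 27/859 = 0.031432
Under exogeneity and monotonicity, PS = (p₁ − p₀) / (1 − p₀).
PS = (0.48481 − 0.031432) / (1 − 0.031432) = 0.45338 / 0.96857 ≈ 0.4681

PS ≈ 0.468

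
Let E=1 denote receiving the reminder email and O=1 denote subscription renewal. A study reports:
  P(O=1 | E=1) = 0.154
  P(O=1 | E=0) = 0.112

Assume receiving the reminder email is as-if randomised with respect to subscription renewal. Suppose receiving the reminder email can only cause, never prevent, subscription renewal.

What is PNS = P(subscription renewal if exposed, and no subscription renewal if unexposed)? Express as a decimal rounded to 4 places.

Let p₁ = 0.154, p₀ = 0.112.
Under exogeneity and monotonicity, PNS = p₁ − p₀.
PNS = 0.154 − 0.112 = 0.042

PNS ≈ 0.0420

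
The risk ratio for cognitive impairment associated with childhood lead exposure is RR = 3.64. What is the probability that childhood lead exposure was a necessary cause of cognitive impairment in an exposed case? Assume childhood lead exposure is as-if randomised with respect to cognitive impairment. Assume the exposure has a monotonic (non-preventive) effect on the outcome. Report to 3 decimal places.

PN ≈ 0.725

Under exogeneity and monotonicity, PN = (RR − 1) / RR = 1 − 1/RR.
PN = (3.64 − 1) / 3.64 = 2.64 / 3.64 ≈ 0.7253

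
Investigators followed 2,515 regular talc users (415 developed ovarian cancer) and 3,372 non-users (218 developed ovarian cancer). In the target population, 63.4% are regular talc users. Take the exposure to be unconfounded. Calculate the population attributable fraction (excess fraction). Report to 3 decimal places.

PAF ≈ 0.496

p₁ = P(outcome | exposed) = 415/2515 = 0.16501
p₀ = P(outcome | unexposed) = 218/3372 = 0.06465
Overall risk P(Y=1) = π·p₁ + (1−π)·p₀ = 0.634×0.16501 + 0.366×0.06465 = 0.12828.
Under exogeneity, PAF = [P(Y=1) − p₀] / P(Y=1).
PAF = (0.12828 − 0.06465) / 0.12828 ≈ 0.4960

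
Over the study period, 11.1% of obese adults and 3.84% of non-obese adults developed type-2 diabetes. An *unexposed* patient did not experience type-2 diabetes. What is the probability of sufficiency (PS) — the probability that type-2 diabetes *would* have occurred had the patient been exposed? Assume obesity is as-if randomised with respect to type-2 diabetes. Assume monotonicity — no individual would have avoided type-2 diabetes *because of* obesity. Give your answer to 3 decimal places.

p₁ = 0.111, p₀ = 0.0384.
Under exogeneity and monotonicity, PS = (p₁ − p₀) / (1 − p₀).
PS = (0.111 − 0.0384) / (1 − 0.0384) = 0.0726 / 0.9616 ≈ 0.0755

PS ≈ 0.075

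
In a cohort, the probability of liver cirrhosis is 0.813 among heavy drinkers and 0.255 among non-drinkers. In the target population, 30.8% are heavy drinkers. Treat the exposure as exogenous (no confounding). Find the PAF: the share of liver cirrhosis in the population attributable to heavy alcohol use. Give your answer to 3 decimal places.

PAF ≈ 0.403

Let p₁ = 0.813, p₀ = 0.255.
Overall risk P(Y=1) = π·p₁ + (1−π)·p₀ = 0.308×0.813 + 0.692×0.255 = 0.42686.
Under exogeneity, PAF = [P(Y=1) − p₀] / P(Y=1).
PAF = (0.42686 − 0.255) / 0.42686 ≈ 0.4026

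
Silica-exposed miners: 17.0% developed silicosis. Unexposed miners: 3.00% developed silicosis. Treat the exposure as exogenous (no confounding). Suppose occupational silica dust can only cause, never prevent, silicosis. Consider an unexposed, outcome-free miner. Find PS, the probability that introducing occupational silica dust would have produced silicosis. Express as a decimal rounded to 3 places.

PS ≈ 0.144

p₁ = 0.17, p₀ = 0.03.
Under exogeneity and monotonicity, PS = (p₁ − p₀) / (1 − p₀).
PS = (0.17 − 0.03) / (1 − 0.03) = 0.14 / 0.97 ≈ 0.1443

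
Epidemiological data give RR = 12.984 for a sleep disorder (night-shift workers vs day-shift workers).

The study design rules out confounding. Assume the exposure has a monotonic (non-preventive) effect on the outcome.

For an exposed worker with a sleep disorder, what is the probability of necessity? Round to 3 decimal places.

PN ≈ 0.923

Under exogeneity and monotonicity, PN = (RR − 1) / RR = 1 − 1/RR.
PN = (12.984 − 1) / 12.984 = 11.98 / 12.984 ≈ 0.9230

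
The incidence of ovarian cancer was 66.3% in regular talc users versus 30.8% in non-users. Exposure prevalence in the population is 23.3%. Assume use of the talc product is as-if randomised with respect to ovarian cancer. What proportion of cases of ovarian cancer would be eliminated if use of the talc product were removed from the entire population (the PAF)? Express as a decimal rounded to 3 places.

PAF ≈ 0.212

p₁ = 0.663, p₀ = 0.308.
Overall risk P(Y=1) = π·p₁ + (1−π)·p₀ = 0.233×0.663 + 0.767×0.308 = 0.39071.
Under exogeneity, PAF = [P(Y=1) − p₀] / P(Y=1).
PAF = (0.39071 − 0.308) / 0.39071 ≈ 0.2117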